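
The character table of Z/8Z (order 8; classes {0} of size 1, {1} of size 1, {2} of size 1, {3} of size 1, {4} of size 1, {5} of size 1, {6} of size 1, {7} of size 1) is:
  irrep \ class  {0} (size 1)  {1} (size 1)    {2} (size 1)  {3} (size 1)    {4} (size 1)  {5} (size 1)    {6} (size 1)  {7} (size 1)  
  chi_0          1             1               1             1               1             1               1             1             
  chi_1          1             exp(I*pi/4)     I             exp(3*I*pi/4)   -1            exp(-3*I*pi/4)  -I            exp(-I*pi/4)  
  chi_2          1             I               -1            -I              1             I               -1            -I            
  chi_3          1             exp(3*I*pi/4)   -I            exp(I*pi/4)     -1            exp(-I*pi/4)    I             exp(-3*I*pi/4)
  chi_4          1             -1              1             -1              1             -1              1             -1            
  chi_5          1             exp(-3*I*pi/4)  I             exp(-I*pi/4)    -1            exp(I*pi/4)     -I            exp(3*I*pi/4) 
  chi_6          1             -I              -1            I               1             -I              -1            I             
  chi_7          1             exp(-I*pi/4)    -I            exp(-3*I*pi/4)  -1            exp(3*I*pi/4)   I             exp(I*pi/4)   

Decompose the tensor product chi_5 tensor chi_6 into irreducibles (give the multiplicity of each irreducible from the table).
chi_5 tensor chi_6 = chi_3 (all other irreducibles have multiplicity 0).

Derivation: The character of a tensor product is the pointwise product (chi_5 * chi_6)(C) = chi_5(C) * chi_6(C):
  {0}: (1)*(1), {1}: (exp(-3*I*pi/4))*(-I), {2}: (I)*(-1), {3}: (exp(-I*pi/4))*(I), {4}: (-1)*(1), {5}: (exp(I*pi/4))*(-I), {6}: (-I)*(-1), {7}: (exp(3*I*pi/4))*(I)
so (chi_5 * chi_6) takes values
  {0} -> 1, {1} -> -exp(-I*pi/4), {2} -> -I, {3} -> exp(I*pi/4), {4} -> -1, {5} -> -exp(3*I*pi/4), {6} -> I, {7} -> exp(-3*I*pi/4).
Now take the inner product of this character with each irreducible chi from the table, <chi_5*chi_6, chi> = (1/8) sum_C |C| (chi_5*chi_6)(C) conj(chi(C)):
  <chi_5*chi_6, chi_0> = (1/8)[1*(1)*conj(1) + 1*(-exp(-I*pi/4))*conj(1) + 1*(-I)*conj(1) + 1*(exp(I*pi/4))*conj(1) + 1*(-1)*conj(1) + 1*(-exp(3*I*pi/4))*conj(1) + 1*(I)*conj(1) + 1*(exp(-3*I*pi/4))*conj(1)]
      = (1/8)[(1) + (-exp(-I*pi/4)) + (-I) + (exp(I*pi/4)) + (-1) + (-exp(3*I*pi/4)) + (I) + (exp(-3*I*pi/4))] = 0/8 = 0
  <chi_5*chi_6, chi_1> = (1/8)[1*(1)*conj(1) + 1*(-exp(-I*pi/4))*conj(exp(I*pi/4)) + 1*(-I)*conj(I) + 1*(exp(I*pi/4))*conj(exp(3*I*pi/4)) + 1*(-1)*conj(-1) + 1*(-exp(3*I*pi/4))*conj(exp(-3*I*pi/4)) + 1*(I)*conj(-I) + 1*(exp(-3*I*pi/4))*conj(exp(-I*pi/4))]
      = (1/8)[(1) + (I) + (-1) + (-I) + (1) + (I) + (-1) + (-I)] = 0/8 = 0
  <chi_5*chi_6, chi_2> = (1/8)[1*(1)*conj(1) + 1*(-exp(-I*pi/4))*conj(I) + 1*(-I)*conj(-1) + 1*(exp(I*pi/4))*conj(-I) + 1*(-1)*conj(1) + 1*(-exp(3*I*pi/4))*conj(I) + 1*(I)*conj(-1) + 1*(exp(-3*I*pi/4))*conj(-I)]
      = (1/8)[(1) + (exp(I*pi/4)) + (I) + (exp(3*I*pi/4)) + (-1) + (exp(-3*I*pi/4)) + (-I) + (exp(-I*pi/4))] = 0/8 = 0
  <chi_5*chi_6, chi_3> = (1/8)[1*(1)*conj(1) + 1*(-exp(-I*pi/4))*conj(exp(3*I*pi/4)) + 1*(-I)*conj(-I) + 1*(exp(I*pi/4))*conj(exp(I*pi/4)) + 1*(-1)*conj(-1) + 1*(-exp(3*I*pi/4))*conj(exp(-I*pi/4)) + 1*(I)*conj(I) + 1*(exp(-3*I*pi/4))*conj(exp(-3*I*pi/4))]
      = (1/8)[(1) + (1) + (1) + (1) + (1) + (1) + (1) + (1)] = 8/8 = 1
  <chi_5*chi_6, chi_4> = (1/8)[1*(1)*conj(1) + 1*(-exp(-I*pi/4))*conj(-1) + 1*(-I)*conj(1) + 1*(exp(I*pi/4))*conj(-1) + 1*(-1)*conj(1) + 1*(-exp(3*I*pi/4))*conj(-1) + 1*(I)*conj(1) + 1*(exp(-3*I*pi/4))*conj(-1)]
      = (1/8)[(1) + (exp(-I*pi/4)) + (-I) + (-exp(I*pi/4)) + (-1) + (exp(3*I*pi/4)) + (I) + (-exp(-3*I*pi/4))] = 0/8 = 0
  <chi_5*chi_6, chi_5> = (1/8)[1*(1)*conj(1) + 1*(-exp(-I*pi/4))*conj(exp(-3*I*pi/4)) + 1*(-I)*conj(I) + 1*(exp(I*pi/4))*conj(exp(-I*pi/4)) + 1*(-1)*conj(-1) + 1*(-exp(3*I*pi/4))*conj(exp(I*pi/4)) + 1*(I)*conj(-I) + 1*(exp(-3*I*pi/4))*conj(exp(3*I*pi/4))]
      = (1/8)[(1) + (-I) + (-1) + (I) + (1) + (-I) + (-1) + (I)] = 0/8 = 0
  <chi_5*chi_6, chi_6> = (1/8)[1*(1)*conj(1) + 1*(-exp(-I*pi/4))*conj(-I) + 1*(-I)*conj(-1) + 1*(exp(I*pi/4))*conj(I) + 1*(-1)*conj(1) + 1*(-exp(3*I*pi/4))*conj(-I) + 1*(I)*conj(-1) + 1*(exp(-3*I*pi/4))*conj(I)]
      = (1/8)[(1) + (-exp(I*pi/4)) + (I) + (-exp(3*I*pi/4)) + (-1) + (-exp(-3*I*pi/4)) + (-I) + (-exp(-I*pi/4))] = 0/8 = 0
  <chi_5*chi_6, chi_7> = (1/8)[1*(1)*conj(1) + 1*(-exp(-I*pi/4))*conj(exp(-I*pi/4)) + 1*(-I)*conj(-I) + 1*(exp(I*pi/4))*conj(exp(-3*I*pi/4)) + 1*(-1)*conj(-1) + 1*(-exp(3*I*pi/4))*conj(exp(3*I*pi/4)) + 1*(I)*conj(I) + 1*(exp(-3*I*pi/4))*conj(exp(I*pi/4))]
      = (1/8)[(1) + (-1) + (1) + (-1) + (1) + (-1) + (1) + (-1)] = 0/8 = 0
(Exp terms are combined using exp(i*s)*conj(exp(i*t)) = exp(i*(s-t)), and sums of them are collapsed using the identity that for every m > 1 the m distinct m-th roots of unity sum to 0, e.g. 1 + exp(2*I*pi/3) + exp(-2*I*pi/3) = 0.)
Hence the multiplicities are chi_3: 1. Dimension check: dim(chi_5)*dim(chi_6) = 1*1 = 1 and sum (mult * dim) = 1*1 = 1.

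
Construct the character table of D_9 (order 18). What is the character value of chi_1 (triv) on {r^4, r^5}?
Conjugacy classes: {e} of size 1, {r^1, r^8} of size 2, {r^2, r^7} of size 2, {r^3, r^6} of size 2, {r^4, r^5} of size 2, {s, sr, ..., sr^8} of size 9.
Character table:
  irrep \ class              {e} (size 1)  {r^1, r^8} (size 2)  {r^2, r^7} (size 2)  {r^3, r^6} (size 2)  {r^4, r^5} (size 2)  {s, sr, ..., sr^8} (size 9)
  chi_1 (triv)               1             1                    1                    1                    1                    1                          
  chi_2 (sign: r->1, s->-1)  1             1                    1                    1                    1                    -1                         
  chi_3 (2d, j=1)            2             2*cos(2*pi/9)        2*cos(4*pi/9)        -1                   -2*cos(pi/9)         0                          
  chi_4 (2d, j=2)            2             2*cos(4*pi/9)        -2*cos(pi/9)         -1                   2*cos(2*pi/9)        0                          
  chi_5 (2d, j=3)            2             -1                   -1                   2                    -1                   0                          
  chi_6 (2d, j=4)            2             -2*cos(pi/9)         2*cos(2*pi/9)        -1                   2*cos(4*pi/9)        0                          

Spot check: chi_1 (triv) on {r^4, r^5} = 1.

Derivation: D_9 has order 2*9 = 18 with 6 conjugacy classes, hence 6 irreducibles. Sum of squared dims 1 + 1 + 4 + 4 + 4 + 4 = 18 = |G|. Linear characters come from the abelianisation; the 2-dimensional irreps have character r^k -> 2*cos(2*pi*j*k/9), reflections -> 0.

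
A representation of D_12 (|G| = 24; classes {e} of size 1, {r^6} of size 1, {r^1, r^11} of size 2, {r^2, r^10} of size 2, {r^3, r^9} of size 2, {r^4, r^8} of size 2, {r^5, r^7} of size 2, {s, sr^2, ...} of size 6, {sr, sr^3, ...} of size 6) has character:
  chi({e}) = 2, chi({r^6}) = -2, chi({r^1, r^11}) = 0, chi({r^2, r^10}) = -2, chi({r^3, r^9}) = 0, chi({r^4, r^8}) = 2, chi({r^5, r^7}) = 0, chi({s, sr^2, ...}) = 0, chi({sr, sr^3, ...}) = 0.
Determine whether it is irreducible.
Irreducible: <chi, chi> = 1.

Working: <chi, chi> = (1/|G|) sum_C |C| * |chi(C)|^2 = (1/24)[1*|2|^2 + 1*|-2|^2 + 2*|0|^2 + 2*|-2|^2 + 2*|0|^2 + 2*|2|^2 + 2*|0|^2 + 6*|0|^2 + 6*|0|^2]
  = (1/24)[(4) + (4) + (0) + (8) + (0) + (8) + (0) + (0) + (0)] = 24/24 = 1.
A character is irreducible iff <chi, chi> = 1, so this representation is irreducible.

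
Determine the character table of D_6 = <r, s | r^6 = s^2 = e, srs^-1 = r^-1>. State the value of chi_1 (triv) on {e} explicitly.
Conjugacy classes: {e} of size 1, {r^3} of size 1, {r^1, r^5} of size 2, {r^2, r^4} of size 2, {s, sr^2, ...} of size 3, {sr, sr^3, ...} of size 3.
Character table:
  irrep \ class              {e} (size 1)  {r^3} (size 1)  {r^1, r^5} (size 2)  {r^2, r^4} (size 2)  {s, sr^2, ...} (size 3)  {sr, sr^3, ...} (size 3)
  chi_1 (triv)               1             1               1                    1                    1                        1                       
  chi_2 (sign: r->1, s->-1)  1             1               1                    1                    -1                       -1                      
  chi_3 (r->-1, s->1)        1             -1              -1                   1                    1                        -1                      
  chi_4 (r->-1, s->-1)       1             -1              -1                   1                    -1                       1                       
  chi_5 (2d, j=1)            2             -2              1                    -1                   0                        0                       
  chi_6 (2d, j=2)            2             2               -1                   -1                   0                        0                       

Spot check: chi_1 (triv) on {e} = 1.

Why: D_6 has order 2*6 = 12 with 6 conjugacy classes, hence 6 irreducibles. Sum of squared dims 1 + 1 + 1 + 1 + 4 + 4 = 12 = |G|. Linear characters come from the abelianisation; the 2-dimensional irreps have character r^k -> 2*cos(2*pi*j*k/6), reflections -> 0.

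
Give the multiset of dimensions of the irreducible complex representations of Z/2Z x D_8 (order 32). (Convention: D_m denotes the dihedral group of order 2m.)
Dimensions: 1, 1, 1, 1, 1, 1, 1, 1, 2, 2, 2, 2, 2, 2

Solution. There are 14 irreducibles (= number of conjugacy classes). Their dimensions d_i satisfy sum d_i^2 = |G| = 32: 1 + 1 + 1 + 1 + 1 + 1 + 1 + 1 + 4 + 4 + 4 + 4 + 4 + 4 = 32. (For the product with Z/2Z: each of the 2 1-dim characters of Z/2Z tensors with each irrep of D_8, giving 2 copies of each D_8-dimension.)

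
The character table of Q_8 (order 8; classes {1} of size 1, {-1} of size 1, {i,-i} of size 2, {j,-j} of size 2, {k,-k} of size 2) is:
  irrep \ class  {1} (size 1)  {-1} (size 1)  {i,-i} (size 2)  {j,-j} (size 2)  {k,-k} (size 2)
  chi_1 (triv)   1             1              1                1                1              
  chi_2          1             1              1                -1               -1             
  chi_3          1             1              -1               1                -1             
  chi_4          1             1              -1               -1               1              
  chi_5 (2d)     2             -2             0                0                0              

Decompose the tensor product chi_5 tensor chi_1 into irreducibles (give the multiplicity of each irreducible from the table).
chi_5 tensor chi_1 = chi_5 (all other irreducibles have multiplicity 0).

Working: The character of a tensor product is the pointwise product (chi_5 * chi_1)(C) = chi_5(C) * chi_1(C):
  {1}: (2)*(1), {-1}: (-2)*(1), {i,-i}: (0)*(1), {j,-j}: (0)*(1), {k,-k}: (0)*(1)
so (chi_5 * chi_1) takes values
  {1} -> 2, {-1} -> -2, {i,-i} -> 0, {j,-j} -> 0, {k,-k} -> 0.
Now take the inner product of this character with each irreducible chi from the table, <chi_5*chi_1, chi> = (1/8) sum_C |C| (chi_5*chi_1)(C) conj(chi(C)):
  <chi_5*chi_1, chi_1> = (1/8)[1*(2)*conj(1) + 1*(-2)*conj(1) + 2*(0)*conj(1) + 2*(0)*conj(1) + 2*(0)*conj(1)]
      = (1/8)[(2) + (-2) + (0) + (0) + (0)] = 0/8 = 0
  <chi_5*chi_1, chi_2> = (1/8)[1*(2)*conj(1) + 1*(-2)*conj(1) + 2*(0)*conj(1) + 2*(0)*conj(-1) + 2*(0)*conj(-1)]
      = (1/8)[(2) + (-2) + (0) + (0) + (0)] = 0/8 = 0
  <chi_5*chi_1, chi_3> = (1/8)[1*(2)*conj(1) + 1*(-2)*conj(1) + 2*(0)*conj(-1) + 2*(0)*conj(1) + 2*(0)*conj(-1)]
      = (1/8)[(2) + (-2) + (0) + (0) + (0)] = 0/8 = 0
  <chi_5*chi_1, chi_4> = (1/8)[1*(2)*conj(1) + 1*(-2)*conj(1) + 2*(0)*conj(-1) + 2*(0)*conj(-1) + 2*(0)*conj(1)]
      = (1/8)[(2) + (-2) + (0) + (0) + (0)] = 0/8 = 0
  <chi_5*chi_1, chi_5> = (1/8)[1*(2)*conj(2) + 1*(-2)*conj(-2) + 2*(0)*conj(0) + 2*(0)*conj(0) + 2*(0)*conj(0)]
      = (1/8)[(4) + (4) + (0) + (0) + (0)] = 8/8 = 1
Hence the multiplicities are chi_5: 1. Dimension check: dim(chi_5)*dim(chi_1) = 2*1 = 2 and sum (mult * dim) = 1*2 = 2.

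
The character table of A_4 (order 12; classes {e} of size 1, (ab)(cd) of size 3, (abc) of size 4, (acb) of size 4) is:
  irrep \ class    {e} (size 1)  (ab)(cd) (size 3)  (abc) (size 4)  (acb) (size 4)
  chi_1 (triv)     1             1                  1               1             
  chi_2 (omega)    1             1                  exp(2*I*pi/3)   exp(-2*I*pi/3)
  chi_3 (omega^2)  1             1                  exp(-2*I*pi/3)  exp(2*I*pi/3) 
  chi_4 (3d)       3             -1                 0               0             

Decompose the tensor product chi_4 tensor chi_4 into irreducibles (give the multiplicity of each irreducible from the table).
chi_4 tensor chi_4 = chi_1 + chi_2 + chi_3 + 2*chi_4 (all other irreducibles have multiplicity 0).

Details: The character of a tensor product is the pointwise product (chi_4 * chi_4)(C) = chi_4(C) * chi_4(C):
  {e}: (3)*(3), (ab)(cd): (-1)*(-1), (abc): (0)*(0), (acb): (0)*(0)
so (chi_4 * chi_4) takes values
  {e} -> 9, (ab)(cd) -> 1, (abc) -> 0, (acb) -> 0.
Now take the inner product of this character with each irreducible chi from the table, <chi_4*chi_4, chi> = (1/12) sum_C |C| (chi_4*chi_4)(C) conj(chi(C)):
  <chi_4*chi_4, chi_1> = (1/12)[1*(9)*conj(1) + 3*(1)*conj(1) + 4*(0)*conj(1) + 4*(0)*conj(1)]
      = (1/12)[(9) + (3) + (0) + (0)] = 12/12 = 1
  <chi_4*chi_4, chi_2> = (1/12)[1*(9)*conj(1) + 3*(1)*conj(1) + 4*(0)*conj(exp(2*I*pi/3)) + 4*(0)*conj(exp(-2*I*pi/3))]
      = (1/12)[(9) + (3) + (0) + (0)] = 12/12 = 1
  <chi_4*chi_4, chi_3> = (1/12)[1*(9)*conj(1) + 3*(1)*conj(1) + 4*(0)*conj(exp(-2*I*pi/3)) + 4*(0)*conj(exp(2*I*pi/3))]
      = (1/12)[(9) + (3) + (0) + (0)] = 12/12 = 1
  <chi_4*chi_4, chi_4> = (1/12)[1*(9)*conj(3) + 3*(1)*conj(-1) + 4*(0)*conj(0) + 4*(0)*conj(0)]
      = (1/12)[(27) + (-3) + (0) + (0)] = 24/12 = 2
(Exp terms are combined using exp(i*s)*conj(exp(i*t)) = exp(i*(s-t)), and sums of them are collapsed using the identity that for every m > 1 the m distinct m-th roots of unity sum to 0, e.g. 1 + exp(2*I*pi/3) + exp(-2*I*pi/3) = 0.)
Hence the multiplicities are chi_1: 1, chi_2: 1, chi_3: 1, chi_4: 2. Dimension check: dim(chi_4)*dim(chi_4) = 3*3 = 9 and sum (mult * dim) = 1*1 + 1*1 + 1*1 + 2*3 = 9.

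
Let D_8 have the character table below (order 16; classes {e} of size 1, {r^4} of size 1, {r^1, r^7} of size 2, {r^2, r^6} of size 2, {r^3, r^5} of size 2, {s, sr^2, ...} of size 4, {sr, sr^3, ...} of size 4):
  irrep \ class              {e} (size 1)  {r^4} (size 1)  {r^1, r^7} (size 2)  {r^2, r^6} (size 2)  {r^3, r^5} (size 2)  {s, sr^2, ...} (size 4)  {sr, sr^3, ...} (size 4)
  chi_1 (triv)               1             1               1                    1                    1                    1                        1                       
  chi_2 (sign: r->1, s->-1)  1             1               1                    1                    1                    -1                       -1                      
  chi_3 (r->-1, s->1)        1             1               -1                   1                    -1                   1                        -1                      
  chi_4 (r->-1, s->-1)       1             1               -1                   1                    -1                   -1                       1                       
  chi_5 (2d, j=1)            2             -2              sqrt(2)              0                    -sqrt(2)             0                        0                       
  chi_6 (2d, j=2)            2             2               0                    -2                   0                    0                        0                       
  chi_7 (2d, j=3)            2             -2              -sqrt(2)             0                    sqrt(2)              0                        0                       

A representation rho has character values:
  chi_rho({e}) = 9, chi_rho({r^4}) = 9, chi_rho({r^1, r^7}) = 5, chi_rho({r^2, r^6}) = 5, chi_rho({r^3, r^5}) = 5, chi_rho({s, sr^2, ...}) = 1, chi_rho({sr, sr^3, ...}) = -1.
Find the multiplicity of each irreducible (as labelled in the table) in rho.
Multiplicities: chi_1: 3, chi_2: 3, chi_3: 1, chi_4: 0, chi_5: 0, chi_6: 1, chi_7: 0.

Reasoning: Use <chi_rho, chi> = (1/|G|) sum_C |C| * chi_rho(C) * conj(chi(C)) with |G| = 16 for each irreducible chi in the table:
  <chi_rho, chi_1> = (1/16)[1*(9)*conj(1) + 1*(9)*conj(1) + 2*(5)*conj(1) + 2*(5)*conj(1) + 2*(5)*conj(1) + 4*(1)*conj(1) + 4*(-1)*conj(1)]
      = (1/16)[(9) + (9) + (10) + (10) + (10) + (4) + (-4)] = 48/16 = 3
  <chi_rho, chi_2> = (1/16)[1*(9)*conj(1) + 1*(9)*conj(1) + 2*(5)*conj(1) + 2*(5)*conj(1) + 2*(5)*conj(1) + 4*(1)*conj(-1) + 4*(-1)*conj(-1)]
      = (1/16)[(9) + (9) + (10) + (10) + (10) + (-4) + (4)] = 48/16 = 3
  <chi_rho, chi_3> = (1/16)[1*(9)*conj(1) + 1*(9)*conj(1) + 2*(5)*conj(-1) + 2*(5)*conj(1) + 2*(5)*conj(-1) + 4*(1)*conj(1) + 4*(-1)*conj(-1)]
      = (1/16)[(9) + (9) + (-10) + (10) + (-10) + (4) + (4)] = 16/16 = 1
  <chi_rho, chi_4> = (1/16)[1*(9)*conj(1) + 1*(9)*conj(1) + 2*(5)*conj(-1) + 2*(5)*conj(1) + 2*(5)*conj(-1) + 4*(1)*conj(-1) + 4*(-1)*conj(1)]
      = (1/16)[(9) + (9) + (-10) + (10) + (-10) + (-4) + (-4)] = 0/16 = 0
  <chi_rho, chi_5> = (1/16)[1*(9)*conj(2) + 1*(9)*conj(-2) + 2*(5)*conj(sqrt(2)) + 2*(5)*conj(0) + 2*(5)*conj(-sqrt(2)) + 4*(1)*conj(0) + 4*(-1)*conj(0)]
      = (1/16)[(18) + (-18) + (10*sqrt(2)) + (0) + (-10*sqrt(2)) + (0) + (0)] = 0/16 = 0
  <chi_rho, chi_6> = (1/16)[1*(9)*conj(2) + 1*(9)*conj(2) + 2*(5)*conj(0) + 2*(5)*conj(-2) + 2*(5)*conj(0) + 4*(1)*conj(0) + 4*(-1)*conj(0)]
      = (1/16)[(18) + (18) + (0) + (-20) + (0) + (0) + (0)] = 16/16 = 1
  <chi_rho, chi_7> = (1/16)[1*(9)*conj(2) + 1*(9)*conj(-2) + 2*(5)*conj(-sqrt(2)) + 2*(5)*conj(0) + 2*(5)*conj(sqrt(2)) + 4*(1)*conj(0) + 4*(-1)*conj(0)]
      = (1/16)[(18) + (-18) + (-10*sqrt(2)) + (0) + (10*sqrt(2)) + (0) + (0)] = 0/16 = 0
Dimension check: dim(rho) = sum (mult * dim) = 3*1 + 3*1 + 1*1 + 0*1 + 0*2 + 1*2 + 0*2 = 9 = chi_rho(e) = 9.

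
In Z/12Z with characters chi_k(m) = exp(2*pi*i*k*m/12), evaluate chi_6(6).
chi_6(6) = zeta_12^36 = 1

Justification: chi_6(6) = zeta_12^(6*6) = zeta_12^36. Since zeta_12^12 = 1, this equals zeta_12^0 = exp(2*pi*i*0/12) = 1.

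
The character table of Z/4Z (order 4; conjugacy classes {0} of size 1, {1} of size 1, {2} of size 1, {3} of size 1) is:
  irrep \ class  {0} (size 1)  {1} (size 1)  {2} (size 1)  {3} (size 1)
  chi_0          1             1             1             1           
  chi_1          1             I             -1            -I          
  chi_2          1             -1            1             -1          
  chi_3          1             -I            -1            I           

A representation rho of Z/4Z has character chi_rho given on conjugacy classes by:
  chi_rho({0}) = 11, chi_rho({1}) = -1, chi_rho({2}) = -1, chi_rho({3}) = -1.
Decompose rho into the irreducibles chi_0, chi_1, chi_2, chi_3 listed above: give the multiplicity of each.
Multiplicities: chi_0: 2, chi_1: 3, chi_2: 3, chi_3: 3.

Explanation: Use <chi_rho, chi> = (1/|G|) sum_C |C| * chi_rho(C) * conj(chi(C)) with |G| = 4 for each irreducible chi in the table:
  <chi_rho, chi_0> = (1/4)[1*(11)*conj(1) + 1*(-1)*conj(1) + 1*(-1)*conj(1) + 1*(-1)*conj(1)]
      = (1/4)[(11) + (-1) + (-1) + (-1)] = 8/4 = 2
  <chi_rho, chi_1> = (1/4)[1*(11)*conj(1) + 1*(-1)*conj(I) + 1*(-1)*conj(-1) + 1*(-1)*conj(-I)]
      = (1/4)[(11) + (I) + (1) + (-I)] = 12/4 = 3
  <chi_rho, chi_2> = (1/4)[1*(11)*conj(1) + 1*(-1)*conj(-1) + 1*(-1)*conj(1) + 1*(-1)*conj(-1)]
      = (1/4)[(11) + (1) + (-1) + (1)] = 12/4 = 3
  <chi_rho, chi_3> = (1/4)[1*(11)*conj(1) + 1*(-1)*conj(-I) + 1*(-1)*conj(-1) + 1*(-1)*conj(I)]
      = (1/4)[(11) + (-I) + (1) + (I)] = 12/4 = 3
(Exp terms are combined using exp(i*s)*conj(exp(i*t)) = exp(i*(s-t)), and sums of them are collapsed using the identity that for every m > 1 the m distinct m-th roots of unity sum to 0, e.g. 1 + exp(2*I*pi/3) + exp(-2*I*pi/3) = 0.)
Dimension check: dim(rho) = sum (mult * dim) = 2*1 + 3*1 + 3*1 + 3*1 = 11 = chi_rho(e) = 11.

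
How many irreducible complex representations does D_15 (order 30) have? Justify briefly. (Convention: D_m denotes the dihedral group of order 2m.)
9

Derivation: The number of irreducible complex representations of a finite group equals its number of conjugacy classes. D_15 has 9 conjugacy classes ((n+3)/2 for n odd), so D_15 (order 30) has exactly 9 irreducible complex representations.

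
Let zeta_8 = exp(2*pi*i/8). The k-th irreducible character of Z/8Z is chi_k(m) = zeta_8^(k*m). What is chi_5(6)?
chi_5(6) = zeta_8^30 = -I

Argument: chi_5(6) = zeta_8^(5*6) = zeta_8^30. Since zeta_8^8 = 1, this equals zeta_8^6 = exp(2*pi*i*6/8) = -I.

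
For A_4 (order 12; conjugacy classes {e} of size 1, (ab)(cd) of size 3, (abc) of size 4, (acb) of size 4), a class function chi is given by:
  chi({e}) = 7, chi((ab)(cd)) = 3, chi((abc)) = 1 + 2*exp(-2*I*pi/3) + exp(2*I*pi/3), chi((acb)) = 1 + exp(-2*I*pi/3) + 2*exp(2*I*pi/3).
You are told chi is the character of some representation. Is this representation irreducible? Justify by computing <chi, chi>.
Not irreducible (reducible): <chi, chi> = 7 > 1.

Working: <chi, chi> = (1/|G|) sum_C |C| * |chi(C)|^2 = (1/12)[1*|7|^2 + 3*|3|^2 + 4*|1 + 2*exp(-2*I*pi/3) + exp(2*I*pi/3)|^2 + 4*|1 + exp(-2*I*pi/3) + 2*exp(2*I*pi/3)|^2]
  = (1/12)[(49) + (27) + (4) + (4)] = 84/12 = 7.
(Exp terms are combined using exp(i*s)*conj(exp(i*t)) = exp(i*(s-t)), and sums of them are collapsed using the identity that for every m > 1 the m distinct m-th roots of unity sum to 0, e.g. 1 + exp(2*I*pi/3) + exp(-2*I*pi/3) = 0.)
A character is irreducible iff <chi, chi> = 1, so this representation is reducible.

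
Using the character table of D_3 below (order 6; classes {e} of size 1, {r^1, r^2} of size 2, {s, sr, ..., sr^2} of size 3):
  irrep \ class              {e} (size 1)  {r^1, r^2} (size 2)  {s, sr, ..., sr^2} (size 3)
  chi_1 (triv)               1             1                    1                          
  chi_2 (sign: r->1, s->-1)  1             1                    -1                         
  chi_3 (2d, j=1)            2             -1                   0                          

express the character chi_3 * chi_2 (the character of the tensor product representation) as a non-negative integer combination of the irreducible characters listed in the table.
chi_3 tensor chi_2 = chi_3 (all other irreducibles have multiplicity 0).

Proof sketch: The character of a tensor product is the pointwise product (chi_3 * chi_2)(C) = chi_3(C) * chi_2(C):
  {e}: (2)*(1), {r^1, r^2}: (-1)*(1), {s, sr, ..., sr^2}: (0)*(-1)
so (chi_3 * chi_2) takes values
  {e} -> 2, {r^1, r^2} -> -1, {s, sr, ..., sr^2} -> 0.
Now take the inner product of this character with each irreducible chi from the table, <chi_3*chi_2, chi> = (1/6) sum_C |C| (chi_3*chi_2)(C) conj(chi(C)):
  <chi_3*chi_2, chi_1> = (1/6)[1*(2)*conj(1) + 2*(-1)*conj(1) + 3*(0)*conj(1)]
      = (1/6)[(2) + (-2) + (0)] = 0/6 = 0
  <chi_3*chi_2, chi_2> = (1/6)[1*(2)*conj(1) + 2*(-1)*conj(1) + 3*(0)*conj(-1)]
      = (1/6)[(2) + (-2) + (0)] = 0/6 = 0
  <chi_3*chi_2, chi_3> = (1/6)[1*(2)*conj(2) + 2*(-1)*conj(-1) + 3*(0)*conj(0)]
      = (1/6)[(4) + (2) + (0)] = 6/6 = 1
Hence the multiplicities are chi_3: 1. Dimension check: dim(chi_3)*dim(chi_2) = 2*1 = 2 and sum (mult * dim) = 1*2 = 2.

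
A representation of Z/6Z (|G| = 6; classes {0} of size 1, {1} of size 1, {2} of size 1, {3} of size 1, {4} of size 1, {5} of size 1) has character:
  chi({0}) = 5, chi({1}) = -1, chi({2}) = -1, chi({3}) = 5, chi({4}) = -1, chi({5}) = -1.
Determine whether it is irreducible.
Not irreducible (reducible): <chi, chi> = 9 > 1.

Explanation: <chi, chi> = (1/|G|) sum_C |C| * |chi(C)|^2 = (1/6)[1*|5|^2 + 1*|-1|^2 + 1*|-1|^2 + 1*|5|^2 + 1*|-1|^2 + 1*|-1|^2]
  = (1/6)[(25) + (1) + (1) + (25) + (1) + (1)] = 54/6 = 9.
(Exp terms are combined using exp(i*s)*conj(exp(i*t)) = exp(i*(s-t)), and sums of them are collapsed using the identity that for every m > 1 the m distinct m-th roots of unity sum to 0, e.g. 1 + exp(2*I*pi/3) + exp(-2*I*pi/3) = 0.)
A character is irreducible iff <chi, chi> = 1, so this representation is reducible.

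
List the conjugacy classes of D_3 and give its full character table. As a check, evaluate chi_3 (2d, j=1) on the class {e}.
Conjugacy classes: {e} of size 1, {r^1, r^2} of size 2, {s, sr, ..., sr^2} of size 3.
Character table:
  irrep \ class              {e} (size 1)  {r^1, r^2} (size 2)  {s, sr, ..., sr^2} (size 3)
  chi_1 (triv)               1             1                    1                          
  chi_2 (sign: r->1, s->-1)  1             1                    -1                         
  chi_3 (2d, j=1)            2             -1                   0                          

Spot check: chi_3 (2d, j=1) on {e} = 2.

Solution. D_3 has order 2*3 = 6 with 3 conjugacy classes, hence 3 irreducibles. Sum of squared dims 1 + 1 + 4 = 6 = |G|. Linear characters come from the abelianisation; the 2-dimensional irreps have character r^k -> 2*cos(2*pi*j*k/3), reflections -> 0.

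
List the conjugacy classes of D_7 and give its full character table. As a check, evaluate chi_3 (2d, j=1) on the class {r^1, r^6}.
Conjugacy classes: {e} of size 1, {r^1, r^6} of size 2, {r^2, r^5} of size 2, {r^3, r^4} of size 2, {s, sr, ..., sr^6} of size 7.
Character table:
  irrep \ class              {e} (size 1)  {r^1, r^6} (size 2)  {r^2, r^5} (size 2)  {r^3, r^4} (size 2)  {s, sr, ..., sr^6} (size 7)
  chi_1 (triv)               1             1                    1                    1                    1                          
  chi_2 (sign: r->1, s->-1)  1             1                    1                    1                    -1                         
  chi_3 (2d, j=1)            2             2*cos(2*pi/7)        -2*cos(3*pi/7)       -2*cos(pi/7)         0                          
  chi_4 (2d, j=2)            2             -2*cos(3*pi/7)       -2*cos(pi/7)         2*cos(2*pi/7)        0                          
  chi_5 (2d, j=3)            2             -2*cos(pi/7)         2*cos(2*pi/7)        -2*cos(3*pi/7)       0                          

Spot check: chi_3 (2d, j=1) on {r^1, r^6} = 2*cos(2*pi/7).

Reasoning: D_7 has order 2*7 = 14 with 5 conjugacy classes, hence 5 irreducibles. Sum of squared dims 1 + 1 + 4 + 4 + 4 = 14 = |G|. Linear characters come from the abelianisation; the 2-dimensional irreps have character r^k -> 2*cos(2*pi*j*k/7), reflections -> 0.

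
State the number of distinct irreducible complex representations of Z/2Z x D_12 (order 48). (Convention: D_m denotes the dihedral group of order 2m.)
18

Reasoning: The number of irreducible complex representations of a finite group equals its number of conjugacy classes. For a direct product, #classes(G x H) = #classes(G) * #classes(H). Z/2Z has 2 classes (abelian), D_12 has 9 classes, so 2 * 9 = 18, so Z/2Z x D_12 (order 48) has exactly 18 irreducible complex representations.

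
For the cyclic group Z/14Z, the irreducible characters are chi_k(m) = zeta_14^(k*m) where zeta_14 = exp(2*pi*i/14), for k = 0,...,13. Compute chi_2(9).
chi_2(9) = zeta_14^18 = exp(4*I*pi/7)

Derivation: chi_2(9) = zeta_14^(2*9) = zeta_14^18. Since zeta_14^14 = 1, this equals zeta_14^4 = exp(2*pi*i*4/14) = exp(4*I*pi/7).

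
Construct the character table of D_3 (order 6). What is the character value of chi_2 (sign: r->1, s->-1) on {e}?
Conjugacy classes: {e} of size 1, {r^1, r^2} of size 2, {s, sr, ..., sr^2} of size 3.
Character table:
  irrep \ class              {e} (size 1)  {r^1, r^2} (size 2)  {s, sr, ..., sr^2} (size 3)
  chi_1 (triv)               1             1                    1                          
  chi_2 (sign: r->1, s->-1)  1             1                    -1                         
  chi_3 (2d, j=1)            2             -1                   0                          

Spot check: chi_2 (sign: r->1, s->-1) on {e} = 1.

D_3 has order 2*3 = 6 with 3 conjugacy classes, hence 3 irreducibles. Sum of squared dims 1 + 1 + 4 = 6 = |G|. Linear characters come from the abelianisation; the 2-dimensional irreps have character r^k -> 2*cos(2*pi*j*k/3), reflections -> 0.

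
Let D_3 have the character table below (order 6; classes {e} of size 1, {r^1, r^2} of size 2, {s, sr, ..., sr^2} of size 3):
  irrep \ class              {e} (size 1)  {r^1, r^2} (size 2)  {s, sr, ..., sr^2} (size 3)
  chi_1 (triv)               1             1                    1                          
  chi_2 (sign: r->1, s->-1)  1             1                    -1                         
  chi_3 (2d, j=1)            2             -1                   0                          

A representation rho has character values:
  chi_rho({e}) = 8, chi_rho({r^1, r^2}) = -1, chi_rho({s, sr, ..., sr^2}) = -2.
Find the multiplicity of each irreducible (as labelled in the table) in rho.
Multiplicities: chi_1: 0, chi_2: 2, chi_3: 3.

Details: Use <chi_rho, chi> = (1/|G|) sum_C |C| * chi_rho(C) * conj(chi(C)) with |G| = 6 for each irreducible chi in the table:
  <chi_rho, chi_1> = (1/6)[1*(8)*conj(1) + 2*(-1)*conj(1) + 3*(-2)*conj(1)]
      = (1/6)[(8) + (-2) + (-6)] = 0/6 = 0
  <chi_rho, chi_2> = (1/6)[1*(8)*conj(1) + 2*(-1)*conj(1) + 3*(-2)*conj(-1)]
      = (1/6)[(8) + (-2) + (6)] = 12/6 = 2
  <chi_rho, chi_3> = (1/6)[1*(8)*conj(2) + 2*(-1)*conj(-1) + 3*(-2)*conj(0)]
      = (1/6)[(16) + (2) + (0)] = 18/6 = 3
Dimension check: dim(rho) = sum (mult * dim) = 0*1 + 2*1 + 3*2 = 8 = chi_rho(e) = 8.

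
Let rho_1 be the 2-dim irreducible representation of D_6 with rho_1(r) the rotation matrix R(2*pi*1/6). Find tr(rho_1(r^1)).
chi_{rho_1}(r^1) = 2*cos(2*pi*1*1/6) = 1

Reasoning: rho_1(r^1) is rotation by angle 2*pi*1*1/6, whose trace is 2*cos(2*pi*1*1/6) = 1.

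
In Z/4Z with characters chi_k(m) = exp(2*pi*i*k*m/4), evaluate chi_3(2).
chi_3(2) = zeta_4^6 = -1

Why: chi_3(2) = zeta_4^(3*2) = zeta_4^6. Since zeta_4^4 = 1, this equals zeta_4^2 = exp(2*pi*i*2/4) = -1.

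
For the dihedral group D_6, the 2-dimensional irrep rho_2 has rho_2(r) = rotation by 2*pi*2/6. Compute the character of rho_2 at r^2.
chi_{rho_2}(r^2) = 2*cos(2*pi*2*2/6) = -1

Argument: rho_2(r^2) is rotation by angle 2*pi*2*2/6, whose trace is 2*cos(2*pi*2*2/6) = -1.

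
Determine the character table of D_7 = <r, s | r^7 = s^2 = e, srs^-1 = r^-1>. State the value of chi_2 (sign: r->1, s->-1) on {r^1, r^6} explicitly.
Conjugacy classes: {e} of size 1, {r^1, r^6} of size 2, {r^2, r^5} of size 2, {r^3, r^4} of size 2, {s, sr, ..., sr^6} of size 7.
Character table:
  irrep \ class              {e} (size 1)  {r^1, r^6} (size 2)  {r^2, r^5} (size 2)  {r^3, r^4} (size 2)  {s, sr, ..., sr^6} (size 7)
  chi_1 (triv)               1             1                    1                    1                    1                          
  chi_2 (sign: r->1, s->-1)  1             1                    1                    1                    -1                         
  chi_3 (2d, j=1)            2             2*cos(2*pi/7)        -2*cos(3*pi/7)       -2*cos(pi/7)         0                          
  chi_4 (2d, j=2)            2             -2*cos(3*pi/7)       -2*cos(pi/7)         2*cos(2*pi/7)        0                          
  chi_5 (2d, j=3)            2             -2*cos(pi/7)         2*cos(2*pi/7)        -2*cos(3*pi/7)       0                          

Spot check: chi_2 (sign: r->1, s->-1) on {r^1, r^6} = 1.

Why: D_7 has order 2*7 = 14 with 5 conjugacy classes, hence 5 irreducibles. Sum of squared dims 1 + 1 + 4 + 4 + 4 = 14 = |G|. Linear characters come from the abelianisation; the 2-dimensional irreps have character r^k -> 2*cos(2*pi*j*k/7), reflections -> 0.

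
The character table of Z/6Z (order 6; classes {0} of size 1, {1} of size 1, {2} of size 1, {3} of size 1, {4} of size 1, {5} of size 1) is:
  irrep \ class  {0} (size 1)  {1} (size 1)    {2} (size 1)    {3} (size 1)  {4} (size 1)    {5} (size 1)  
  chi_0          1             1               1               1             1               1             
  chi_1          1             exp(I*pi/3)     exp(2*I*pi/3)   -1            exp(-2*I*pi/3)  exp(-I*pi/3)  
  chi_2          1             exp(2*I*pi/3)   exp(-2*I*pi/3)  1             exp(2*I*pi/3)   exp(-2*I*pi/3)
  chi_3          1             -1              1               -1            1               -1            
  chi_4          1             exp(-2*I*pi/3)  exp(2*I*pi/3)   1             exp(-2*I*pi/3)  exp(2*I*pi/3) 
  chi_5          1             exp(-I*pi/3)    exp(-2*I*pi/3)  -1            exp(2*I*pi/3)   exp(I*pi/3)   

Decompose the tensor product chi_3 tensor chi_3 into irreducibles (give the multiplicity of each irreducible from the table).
chi_3 tensor chi_3 = chi_0 (all other irreducibles have multiplicity 0).

Justification: The character of a tensor product is the pointwise product (chi_3 * chi_3)(C) = chi_3(C) * chi_3(C):
  {0}: (1)*(1), {1}: (-1)*(-1), {2}: (1)*(1), {3}: (-1)*(-1), {4}: (1)*(1), {5}: (-1)*(-1)
so (chi_3 * chi_3) takes values
  {0} -> 1, {1} -> 1, {2} -> 1, {3} -> 1, {4} -> 1, {5} -> 1.
Now take the inner product of this character with each irreducible chi from the table, <chi_3*chi_3, chi> = (1/6) sum_C |C| (chi_3*chi_3)(C) conj(chi(C)):
  <chi_3*chi_3, chi_0> = (1/6)[1*(1)*conj(1) + 1*(1)*conj(1) + 1*(1)*conj(1) + 1*(1)*conj(1) + 1*(1)*conj(1) + 1*(1)*conj(1)]
      = (1/6)[(1) + (1) + (1) + (1) + (1) + (1)] = 6/6 = 1
  <chi_3*chi_3, chi_1> = (1/6)[1*(1)*conj(1) + 1*(1)*conj(exp(I*pi/3)) + 1*(1)*conj(exp(2*I*pi/3)) + 1*(1)*conj(-1) + 1*(1)*conj(exp(-2*I*pi/3)) + 1*(1)*conj(exp(-I*pi/3))]
      = (1/6)[(1) + (exp(-I*pi/3)) + (exp(-2*I*pi/3)) + (-1) + (exp(2*I*pi/3)) + (exp(I*pi/3))] = 0/6 = 0
  <chi_3*chi_3, chi_2> = (1/6)[1*(1)*conj(1) + 1*(1)*conj(exp(2*I*pi/3)) + 1*(1)*conj(exp(-2*I*pi/3)) + 1*(1)*conj(1) + 1*(1)*conj(exp(2*I*pi/3)) + 1*(1)*conj(exp(-2*I*pi/3))]
      = (1/6)[(1) + (exp(-2*I*pi/3)) + (exp(2*I*pi/3)) + (1) + (exp(-2*I*pi/3)) + (exp(2*I*pi/3))] = 0/6 = 0
  <chi_3*chi_3, chi_3> = (1/6)[1*(1)*conj(1) + 1*(1)*conj(-1) + 1*(1)*conj(1) + 1*(1)*conj(-1) + 1*(1)*conj(1) + 1*(1)*conj(-1)]
      = (1/6)[(1) + (-1) + (1) + (-1) + (1) + (-1)] = 0/6 = 0
  <chi_3*chi_3, chi_4> = (1/6)[1*(1)*conj(1) + 1*(1)*conj(exp(-2*I*pi/3)) + 1*(1)*conj(exp(2*I*pi/3)) + 1*(1)*conj(1) + 1*(1)*conj(exp(-2*I*pi/3)) + 1*(1)*conj(exp(2*I*pi/3))]
      = (1/6)[(1) + (exp(2*I*pi/3)) + (exp(-2*I*pi/3)) + (1) + (exp(2*I*pi/3)) + (exp(-2*I*pi/3))] = 0/6 = 0
  <chi_3*chi_3, chi_5> = (1/6)[1*(1)*conj(1) + 1*(1)*conj(exp(-I*pi/3)) + 1*(1)*conj(exp(-2*I*pi/3)) + 1*(1)*conj(-1) + 1*(1)*conj(exp(2*I*pi/3)) + 1*(1)*conj(exp(I*pi/3))]
      = (1/6)[(1) + (exp(I*pi/3)) + (exp(2*I*pi/3)) + (-1) + (exp(-2*I*pi/3)) + (exp(-I*pi/3))] = 0/6 = 0
(Exp terms are combined using exp(i*s)*conj(exp(i*t)) = exp(i*(s-t)), and sums of them are collapsed using the identity that for every m > 1 the m distinct m-th roots of unity sum to 0, e.g. 1 + exp(2*I*pi/3) + exp(-2*I*pi/3) = 0.)
Hence the multiplicities are chi_0: 1. Dimension check: dim(chi_3)*dim(chi_3) = 1*1 = 1 and sum (mult * dim) = 1*1 = 1.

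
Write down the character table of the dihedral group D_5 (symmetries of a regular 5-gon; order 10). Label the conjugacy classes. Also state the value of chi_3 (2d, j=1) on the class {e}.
Conjugacy classes: {e} of size 1, {r^1, r^4} of size 2, {r^2, r^3} of size 2, {s, sr, ..., sr^4} of size 5.
Character table:
  irrep \ class              {e} (size 1)  {r^1, r^4} (size 2)  {r^2, r^3} (size 2)  {s, sr, ..., sr^4} (size 5)
  chi_1 (triv)               1             1                    1                    1                          
  chi_2 (sign: r->1, s->-1)  1             1                    1                    -1                         
  chi_3 (2d, j=1)            2             -1/2 + sqrt(5)/2     -sqrt(5)/2 - 1/2     0                          
  chi_4 (2d, j=2)            2             -sqrt(5)/2 - 1/2     -1/2 + sqrt(5)/2     0                          

Spot check: chi_3 (2d, j=1) on {e} = 2.

D_5 has order 2*5 = 10 with 4 conjugacy classes, hence 4 irreducibles. Sum of squared dims 1 + 1 + 4 + 4 = 10 = |G|. Linear characters come from the abelianisation; the 2-dimensional irreps have character r^k -> 2*cos(2*pi*j*k/5), reflections -> 0.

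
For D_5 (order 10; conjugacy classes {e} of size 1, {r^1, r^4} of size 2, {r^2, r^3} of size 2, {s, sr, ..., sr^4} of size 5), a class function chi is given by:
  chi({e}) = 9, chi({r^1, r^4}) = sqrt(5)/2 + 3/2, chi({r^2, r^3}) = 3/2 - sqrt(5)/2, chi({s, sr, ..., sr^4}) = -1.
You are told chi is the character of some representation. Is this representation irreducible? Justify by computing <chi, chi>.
Not irreducible (reducible): <chi, chi> = 10 > 1.

Details: <chi, chi> = (1/|G|) sum_C |C| * |chi(C)|^2 = (1/10)[1*|9|^2 + 2*|sqrt(5)/2 + 3/2|^2 + 2*|3/2 - sqrt(5)/2|^2 + 5*|-1|^2]
  = (1/10)[(81) + (3*sqrt(5) + 7) + (7 - 3*sqrt(5)) + (5)] = 100/10 = 10.
A character is irreducible iff <chi, chi> = 1, so this representation is reducible.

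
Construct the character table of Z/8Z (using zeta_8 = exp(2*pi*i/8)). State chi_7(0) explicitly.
Character table of Z/8Z (irreps indexed chi_0,...,chi_7 with chi_k(m) = zeta_8^(k*m), zeta_8 = exp(2*pi*i/8)):
  irrep \ class  {0} (size 1)  {1} (size 1)    {2} (size 1)  {3} (size 1)    {4} (size 1)  {5} (size 1)    {6} (size 1)  {7} (size 1)  
  chi_0          1             1               1             1               1             1               1             1             
  chi_1          1             exp(I*pi/4)     I             exp(3*I*pi/4)   -1            exp(-3*I*pi/4)  -I            exp(-I*pi/4)  
  chi_2          1             I               -1            -I              1             I               -1            -I            
  chi_3          1             exp(3*I*pi/4)   -I            exp(I*pi/4)     -1            exp(-I*pi/4)    I             exp(-3*I*pi/4)
  chi_4          1             -1              1             -1              1             -1              1             -1            
  chi_5          1             exp(-3*I*pi/4)  I             exp(-I*pi/4)    -1            exp(I*pi/4)     -I            exp(3*I*pi/4) 
  chi_6          1             -I              -1            I               1             -I              -1            I             
  chi_7          1             exp(-I*pi/4)    -I            exp(-3*I*pi/4)  -1            exp(3*I*pi/4)   I             exp(I*pi/4)   

Spot check: chi_7(0) = zeta_8^(7*0) = zeta_8^0 = 1.

Why: Z/8Z is abelian, so all 8 irreducible complex representations are 1-dimensional. They are given by chi_k(m) = zeta_8^(k*m) for k = 0,...,7. Row orthogonality: sum_m chi_k(m) conj(chi_l(m)) = 8 * [k = l].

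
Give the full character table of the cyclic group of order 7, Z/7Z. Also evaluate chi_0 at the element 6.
Character table of Z/7Z (irreps indexed chi_0,...,chi_6 with chi_k(m) = zeta_7^(k*m), zeta_7 = exp(2*pi*i/7)):
  irrep \ class  {0} (size 1)  {1} (size 1)    {2} (size 1)    {3} (size 1)    {4} (size 1)    {5} (size 1)    {6} (size 1)  
  chi_0          1             1               1               1               1               1               1             
  chi_1          1             exp(2*I*pi/7)   exp(4*I*pi/7)   exp(6*I*pi/7)   exp(-6*I*pi/7)  exp(-4*I*pi/7)  exp(-2*I*pi/7)
  chi_2          1             exp(4*I*pi/7)   exp(-6*I*pi/7)  exp(-2*I*pi/7)  exp(2*I*pi/7)   exp(6*I*pi/7)   exp(-4*I*pi/7)
  chi_3          1             exp(6*I*pi/7)   exp(-2*I*pi/7)  exp(4*I*pi/7)   exp(-4*I*pi/7)  exp(2*I*pi/7)   exp(-6*I*pi/7)
  chi_4          1             exp(-6*I*pi/7)  exp(2*I*pi/7)   exp(-4*I*pi/7)  exp(4*I*pi/7)   exp(-2*I*pi/7)  exp(6*I*pi/7) 
  chi_5          1             exp(-4*I*pi/7)  exp(6*I*pi/7)   exp(2*I*pi/7)   exp(-2*I*pi/7)  exp(-6*I*pi/7)  exp(4*I*pi/7) 
  chi_6          1             exp(-2*I*pi/7)  exp(-4*I*pi/7)  exp(-6*I*pi/7)  exp(6*I*pi/7)   exp(4*I*pi/7)   exp(2*I*pi/7) 

Spot check: chi_0(6) = zeta_7^(0*6) = zeta_7^0 = 1.

Z/7Z is abelian, so all 7 irreducible complex representations are 1-dimensional. They are given by chi_k(m) = zeta_7^(k*m) for k = 0,...,6. Row orthogonality: sum_m chi_k(m) conj(chi_l(m)) = 7 * [k = l].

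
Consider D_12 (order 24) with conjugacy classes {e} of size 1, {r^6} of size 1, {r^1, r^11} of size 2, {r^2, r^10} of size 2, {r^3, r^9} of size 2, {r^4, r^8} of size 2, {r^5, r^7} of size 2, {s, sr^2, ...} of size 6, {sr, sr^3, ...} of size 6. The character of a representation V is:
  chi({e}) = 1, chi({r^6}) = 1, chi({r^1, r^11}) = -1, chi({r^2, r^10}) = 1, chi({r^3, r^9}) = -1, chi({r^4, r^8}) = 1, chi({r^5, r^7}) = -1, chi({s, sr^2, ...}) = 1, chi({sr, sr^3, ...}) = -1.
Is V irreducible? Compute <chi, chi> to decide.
Irreducible: <chi, chi> = 1.

Proof sketch: <chi, chi> = (1/|G|) sum_C |C| * |chi(C)|^2 = (1/24)[1*|1|^2 + 1*|1|^2 + 2*|-1|^2 + 2*|1|^2 + 2*|-1|^2 + 2*|1|^2 + 2*|-1|^2 + 6*|1|^2 + 6*|-1|^2]
  = (1/24)[(1) + (1) + (2) + (2) + (2) + (2) + (2) + (6) + (6)] = 24/24 = 1.
A character is irreducible iff <chi, chi> = 1, so this representation is irreducible.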